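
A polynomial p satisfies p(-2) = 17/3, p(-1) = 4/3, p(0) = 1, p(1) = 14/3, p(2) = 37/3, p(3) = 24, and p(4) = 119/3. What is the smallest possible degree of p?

2

Forward differences of the values at n = -2, -1, 0, 1, 2, 3, 4:
  p  : 17/3  4/3  1  14/3  37/3  24  119/3
  Δ  : -13/3  -1/3  11/3  23/3  35/3  47/3
  Δ^2: 4  4  4  4  4
  Δ^3: 0  0  0  0
  Δ^4: 0  0  0
  Δ^5: 0  0
  Δ^6: 0
The second differences are constant (4) and nonzero, while all higher differences vanish, so the minimal degree is 2.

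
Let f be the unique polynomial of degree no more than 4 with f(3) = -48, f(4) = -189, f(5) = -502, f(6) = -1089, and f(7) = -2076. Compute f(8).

Using the Lagrange interpolation formula with nodes 3, 4, 5, 6, 7:
  L_0(n) = (n - 4)(n - 5)(n - 6)(n - 7) / 24
  L_1(n) = (n - 3)(n - 5)(n - 6)(n - 7) / -6
  L_2(n) = (n - 3)(n - 4)(n - 6)(n - 7) / 4
  L_3(n) = (n - 3)(n - 4)(n - 5)(n - 7) / -6
  L_4(n) = (n - 3)(n - 4)(n - 5)(n - 6) / 24
Then f(n) = -48·L_0(n) - 189·L_1(n) - 502·L_2(n) - 1089·L_3(n) - 2076·L_4(n).
Expanding and collecting terms gives f(n) = -n^4 + n^3 - n^2 + 4n + 3.
Evaluating at n = 8: f(8) = -3613.

-3613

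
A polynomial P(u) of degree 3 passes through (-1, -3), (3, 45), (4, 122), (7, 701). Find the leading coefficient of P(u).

Write P(u) = au^3 + bu^2 + cu + d. Substituting each data point gives a linear system:
  -a + b - c + d = -3
  27a + 9b + 3c + d = 45
  64a + 16b + 4c + d = 122
  343a + 49b + 7c + d = 701
Solving the system yields a = 2, b = 1, c = -4, d = -6.
So P(u) = 2u³ + u² - 4u - 6.
The leading coefficient is 2.

2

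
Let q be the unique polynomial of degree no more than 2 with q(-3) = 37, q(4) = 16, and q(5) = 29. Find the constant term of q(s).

4

Write q(s) = as^2 + bs + c. Substituting each data point gives a linear system:
  9a - 3b + c = 37
  16a + 4b + c = 16
  25a + 5b + c = 29
Solving the system yields a = 2, b = -5, c = 4.
So q(s) = 2s^2 - 5s + 4.
The constant term is 4.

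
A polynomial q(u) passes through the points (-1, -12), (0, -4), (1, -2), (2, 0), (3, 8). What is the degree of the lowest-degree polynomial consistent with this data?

Forward differences of the values at u = -1, 0, 1, 2, 3:
  q  : -12  -4  -2  0  8
  Δ  : 8  2  2  8
  Δ^2: -6  0  6
  Δ^3: 6  6
  Δ^4: 0
The third differences are constant (6) and nonzero, while all higher differences vanish, so the minimal degree is 3.

3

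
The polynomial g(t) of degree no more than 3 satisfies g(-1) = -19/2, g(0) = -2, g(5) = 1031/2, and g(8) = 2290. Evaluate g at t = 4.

Using the Lagrange interpolation formula with nodes -1, 0, 5, 8:
  L_0(t) = t(t - 5)(t - 8) / -54
  L_1(t) = (t + 1)(t - 5)(t - 8) / 40
  L_2(t) = (t + 1)t(t - 8) / -90
  L_3(t) = (t + 1)t(t - 5) / 216
Then g(t) = -19/2·L_0(t) - 2·L_1(t) + 1031/2·L_2(t) + 2290·L_3(t).
Expanding and collecting terms gives g(t) = 5t^3 - 4t^2 - (3/2)t - 2.
Evaluating at t = 4: g(4) = 248.

248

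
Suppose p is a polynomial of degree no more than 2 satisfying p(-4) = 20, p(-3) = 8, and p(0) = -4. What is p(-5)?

36

Write p(x) = ax^2 + bx + c. Substituting each data point gives a linear system:
  16a - 4b + c = 20
  9a - 3b + c = 8
  c = -4
Solving the system yields a = 2, b = 2, c = -4.
So p(x) = 2x^2 + 2x - 4.
Then p(-5) = 36.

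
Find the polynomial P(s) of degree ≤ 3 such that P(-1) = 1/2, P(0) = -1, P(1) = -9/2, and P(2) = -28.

P(s) = -3s^3 - s^2 + (1/2)s - 1

Using the Lagrange interpolation formula with nodes -1, 0, 1, 2:
  L_0(s) = s(s - 1)(s - 2) / -6
  L_1(s) = (s + 1)(s - 1)(s - 2) / 2
  L_2(s) = (s + 1)s(s - 2) / -2
  L_3(s) = (s + 1)s(s - 1) / 6
Then P(s) = 1/2·L_0(s) - 1·L_1(s) - 9/2·L_2(s) - 28·L_3(s).
Expanding and collecting terms gives P(s) = -3s³ - s² + (1/2)s - 1.
Check: P(0) = -1. ✓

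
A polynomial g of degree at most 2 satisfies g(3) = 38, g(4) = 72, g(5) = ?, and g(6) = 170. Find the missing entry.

On equispaced nodes a degree-2 polynomial has vanishing third forward difference, so
  - g(3) + 3·g(4) - 3·g(5) + g(6) = 0.
Substituting the known values and solving for g(5):
  -3·g(5) = -348
  g(5) = 116.

116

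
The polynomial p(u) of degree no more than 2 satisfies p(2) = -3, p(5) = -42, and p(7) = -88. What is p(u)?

p(u) = -2u^2 + u + 3

Write p(u) = au^2 + bu + c. Substituting each data point gives a linear system:
  4a + 2b + c = -3
  25a + 5b + c = -42
  49a + 7b + c = -88
Solving the system yields a = -2, b = 1, c = 3.
So p(u) = -2u² + u + 3.
Check: p(5) = -42. ✓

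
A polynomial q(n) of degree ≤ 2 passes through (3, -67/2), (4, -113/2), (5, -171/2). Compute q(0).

Using the Lagrange interpolation formula with nodes 3, 4, 5:
  L_0(n) = (n - 4)(n - 5) / 2
  L_1(n) = (n - 3)(n - 5) / -1
  L_2(n) = (n - 3)(n - 4) / 2
Then q(n) = -67/2·L_0(n) - 113/2·L_1(n) - 171/2·L_2(n).
Expanding and collecting terms gives q(n) = -3n^2 - 2n - 1/2.
Evaluating at n = 0: q(0) = -1/2.

-1/2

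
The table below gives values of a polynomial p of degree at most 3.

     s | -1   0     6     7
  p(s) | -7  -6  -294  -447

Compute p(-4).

26

Write p(s) = as^3 + bs^2 + cs + d. Substituting each data point gives a linear system:
  -a + b - c + d = -7
  d = -6
  216a + 36b + 6c + d = -294
  343a + 49b + 7c + d = -447
Solving the system yields a = -1, b = -2, c = 0, d = -6.
So p(s) = -s³ - 2s² - 6.
Then p(-4) = 26.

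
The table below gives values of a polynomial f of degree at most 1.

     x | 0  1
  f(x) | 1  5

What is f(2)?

Using the Lagrange interpolation formula with nodes 0, 1:
  L_0(x) = (x - 1) / -1
  L_1(x) = x / 1
Then f(x) = 1·L_0(x) + 5·L_1(x).
Expanding and collecting terms gives f(x) = 4x + 1.
Evaluating at x = 2: f(2) = 9.

9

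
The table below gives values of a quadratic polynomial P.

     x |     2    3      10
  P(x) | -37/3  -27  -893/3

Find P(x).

Write P(x) = ax^2 + bx + c. Substituting each data point gives a linear system:
  4a + 2b + c = -37/3
  9a + 3b + c = -27
  100a + 10b + c = -893/3
Solving the system yields a = -3, b = 1/3, c = -1.
So P(x) = -3x^2 + (1/3)x - 1.
Check: P(10) = -893/3. ✓

P(x) = -3x^2 + (1/3)x - 1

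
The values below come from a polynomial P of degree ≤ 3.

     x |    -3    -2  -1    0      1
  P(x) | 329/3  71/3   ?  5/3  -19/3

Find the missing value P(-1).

-1/3

On equispaced nodes a degree-3 polynomial has vanishing fourth forward difference, so
  P(-3) - 4·P(-2) + 6·P(-1) - 4·P(0) + P(1) = 0.
Substituting the known values and solving for P(-1):
  6·P(-1) = -2
  P(-1) = -1/3.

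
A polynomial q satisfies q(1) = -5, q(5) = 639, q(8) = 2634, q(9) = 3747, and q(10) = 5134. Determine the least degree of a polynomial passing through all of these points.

3

Divided differences on the nodes 1, 5, 8, 9, 10:
  order 0: -5  639  2634  3747  5134
  order 1: 161  665  1113  1387
  order 2: 72  112  137
  order 3: 5  5
  order 4: 0
The order-3 divided differences are all 5 (nonzero) and every higher order vanishes, so the data lies on a polynomial of degree exactly 3.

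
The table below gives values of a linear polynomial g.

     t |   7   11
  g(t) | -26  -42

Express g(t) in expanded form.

Using the Lagrange interpolation formula with nodes 7, 11:
  L_0(t) = (t - 11) / -4
  L_1(t) = (t - 7) / 4
Then g(t) = -26·L_0(t) - 42·L_1(t).
Expanding and collecting terms gives g(t) = -4t + 2.
Check: g(7) = -26. ✓

g(t) = -4t + 2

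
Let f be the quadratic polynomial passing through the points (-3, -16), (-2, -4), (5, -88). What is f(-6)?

Using the Lagrange interpolation formula with nodes -3, -2, 5:
  L_0(t) = (t + 2)(t - 5) / 8
  L_1(t) = (t + 3)(t - 5) / -7
  L_2(t) = (t + 3)(t + 2) / 56
Then f(t) = -16·L_0(t) - 4·L_1(t) - 88·L_2(t).
Expanding and collecting terms gives f(t) = -3t^2 - 3t + 2.
Evaluating at t = -6: f(-6) = -88.

-88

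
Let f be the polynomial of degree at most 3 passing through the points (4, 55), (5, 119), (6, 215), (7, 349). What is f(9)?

Forward differences of the values at n = 4, 5, 6, 7:
  f  : 55  119  215  349
  Δ  : 64  96  134
  Δ^2: 32  38
  Δ^3: 6
The third differences are constant, confirming degree 3.
Interpolating (Newton forward form) and evaluating at n = 9 gives f(9) = 755.

755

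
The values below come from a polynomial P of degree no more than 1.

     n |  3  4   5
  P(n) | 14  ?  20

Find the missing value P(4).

The 2 known points determine the degree-1 polynomial uniquely.
Write P(n) = an + b. Substituting each data point gives a linear system:
  3a + b = 14
  5a + b = 20
Solving the system yields a = 3, b = 5.
So P(n) = 3n + 5.
Then P(4) = 17.

17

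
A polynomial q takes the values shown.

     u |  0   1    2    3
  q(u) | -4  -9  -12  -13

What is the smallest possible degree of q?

2

Forward differences of the values at u = 0, 1, 2, 3:
  q  : -4  -9  -12  -13
  Δ  : -5  -3  -1
  Δ^2: 2  2
  Δ^3: 0
The second differences are constant (2) and nonzero, while all higher differences vanish, so the minimal degree is 2.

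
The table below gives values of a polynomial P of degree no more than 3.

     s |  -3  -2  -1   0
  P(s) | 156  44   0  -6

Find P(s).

Write P(s) = as^3 + bs^2 + cs + d. Substituting each data point gives a linear system:
  -27a + 9b - 3c + d = 156
  -8a + 4b - 2c + d = 44
  -a + b - c + d = 0
  d = -6
Solving the system yields a = -5, b = 4, c = 3, d = -6.
So P(s) = -5s^3 + 4s^2 + 3s - 6.
Check: P(0) = -6. ✓

P(s) = -5s^3 + 4s^2 + 3s - 6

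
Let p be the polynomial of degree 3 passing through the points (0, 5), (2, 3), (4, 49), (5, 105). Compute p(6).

191

Write p(x) = ax^3 + bx^2 + cx + d. Substituting each data point gives a linear system:
  d = 5
  8a + 4b + 2c + d = 3
  64a + 16b + 4c + d = 49
  125a + 25b + 5c + d = 105
Solving the system yields a = 1, b = 0, c = -5, d = 5.
So p(x) = x³ - 5x + 5.
Then p(6) = 191.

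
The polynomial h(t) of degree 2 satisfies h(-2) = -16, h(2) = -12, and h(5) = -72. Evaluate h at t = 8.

-186

Using the Lagrange interpolation formula with nodes -2, 2, 5:
  L_0(t) = (t - 2)(t - 5) / 28
  L_1(t) = (t + 2)(t - 5) / -12
  L_2(t) = (t + 2)(t - 2) / 21
Then h(t) = -16·L_0(t) - 12·L_1(t) - 72·L_2(t).
Expanding and collecting terms gives h(t) = -3t² + t - 2.
Evaluating at t = 8: h(8) = -186.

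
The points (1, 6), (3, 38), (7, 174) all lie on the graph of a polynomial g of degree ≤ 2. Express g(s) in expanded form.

g(s) = 3s^2 + 4s - 1

Using the Lagrange interpolation formula with nodes 1, 3, 7:
  L_0(s) = (s - 3)(s - 7) / 12
  L_1(s) = (s - 1)(s - 7) / -8
  L_2(s) = (s - 1)(s - 3) / 24
Then g(s) = 6·L_0(s) + 38·L_1(s) + 174·L_2(s).
Expanding and collecting terms gives g(s) = 3s^2 + 4s - 1.
Check: g(1) = 6. ✓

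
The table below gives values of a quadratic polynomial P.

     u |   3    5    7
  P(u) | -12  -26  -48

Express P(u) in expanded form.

P(u) = -u^2 + u - 6

Using the Lagrange interpolation formula with nodes 3, 5, 7:
  L_0(u) = (u - 5)(u - 7) / 8
  L_1(u) = (u - 3)(u - 7) / -4
  L_2(u) = (u - 3)(u - 5) / 8
Then P(u) = -12·L_0(u) - 26·L_1(u) - 48·L_2(u).
Expanding and collecting terms gives P(u) = -u^2 + u - 6.
Check: P(5) = -26. ✓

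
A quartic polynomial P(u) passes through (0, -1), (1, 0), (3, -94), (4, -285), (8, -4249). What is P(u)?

P(u) = -u^4 - 3u^2 + 5u - 1

Write P(u) = au^4 + bu^3 + cu^2 + du + e. Substituting each data point gives a linear system:
  e = -1
  a + b + c + d + e = 0
  81a + 27b + 9c + 3d + e = -94
  256a + 64b + 16c + 4d + e = -285
  4096a + 512b + 64c + 8d + e = -4249
Solving the system yields a = -1, b = 0, c = -3, d = 5, e = -1.
So P(u) = -u⁴ - 3u² + 5u - 1.
Check: P(4) = -285. ✓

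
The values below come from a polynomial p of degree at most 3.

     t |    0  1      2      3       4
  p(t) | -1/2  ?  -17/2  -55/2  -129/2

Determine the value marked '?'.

-3/2

The 4 known points determine the degree-3 polynomial uniquely.
Write p(t) = at^3 + bt^2 + ct + d. Substituting each data point gives a linear system:
  d = -1/2
  8a + 4b + 2c + d = -17/2
  27a + 9b + 3c + d = -55/2
  64a + 16b + 4c + d = -129/2
Solving the system yields a = -1, b = 0, c = 0, d = -1/2.
So p(t) = -t³ - 1/2.
Then p(1) = -3/2.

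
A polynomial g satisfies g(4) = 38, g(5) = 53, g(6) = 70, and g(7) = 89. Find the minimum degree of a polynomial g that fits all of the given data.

2

Divided differences on the nodes 4, 5, 6, 7:
  order 0: 38  53  70  89
  order 1: 15  17  19
  order 2: 1  1
  order 3: 0
The order-2 divided differences are all 1 (nonzero) and every higher order vanishes, so the data lies on a polynomial of degree exactly 2.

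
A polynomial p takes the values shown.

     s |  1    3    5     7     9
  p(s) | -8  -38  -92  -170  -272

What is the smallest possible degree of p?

Forward differences of the values at s = 1, 3, 5, 7, 9:
  p  : -8  -38  -92  -170  -272
  Δ  : -30  -54  -78  -102
  Δ^2: -24  -24  -24
  Δ^3: 0  0
  Δ^4: 0
The second differences are constant (-24) and nonzero, while all higher differences vanish, so the minimal degree is 2.

2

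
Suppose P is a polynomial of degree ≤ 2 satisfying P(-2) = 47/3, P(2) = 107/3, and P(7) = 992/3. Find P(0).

Using the Lagrange interpolation formula with nodes -2, 2, 7:
  L_0(s) = (s - 2)(s - 7) / 36
  L_1(s) = (s + 2)(s - 7) / -20
  L_2(s) = (s + 2)(s - 2) / 45
Then P(s) = 47/3·L_0(s) + 107/3·L_1(s) + 992/3·L_2(s).
Expanding and collecting terms gives P(s) = 6s^2 + 5s + 5/3.
Evaluating at s = 0: P(0) = 5/3.

5/3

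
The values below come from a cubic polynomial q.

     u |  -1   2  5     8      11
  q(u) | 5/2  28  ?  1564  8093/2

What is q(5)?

The 4 known points determine the degree-3 polynomial uniquely.
Write q(u) = au^3 + bu^2 + cu + d. Substituting each data point gives a linear system:
  -a + b - c + d = 5/2
  8a + 4b + 2c + d = 28
  512a + 64b + 8c + d = 1564
  1331a + 121b + 11c + d = 8093/2
Solving the system yields a = 3, b = 1/2, c = -1, d = 4.
So q(u) = 3u^3 + (1/2)u^2 - u + 4.
Then q(5) = 773/2.

773/2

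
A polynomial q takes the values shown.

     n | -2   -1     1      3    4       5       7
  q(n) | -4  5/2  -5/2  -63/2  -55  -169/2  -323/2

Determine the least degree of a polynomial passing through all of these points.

Divided differences on the nodes -2, -1, 1, 3, 4, 5, 7:
  order 0: -4  5/2  -5/2  -63/2  -55  -169/2  -323/2
  order 1: 13/2  -5/2  -29/2  -47/2  -59/2  -77/2
  order 2: -3  -3  -3  -3  -3
  order 3: 0  0  0  0
  order 4: 0  0  0
  order 5: 0  0
  order 6: 0
The order-2 divided differences are all -3 (nonzero) and every higher order vanishes, so the data lies on a polynomial of degree exactly 2.

2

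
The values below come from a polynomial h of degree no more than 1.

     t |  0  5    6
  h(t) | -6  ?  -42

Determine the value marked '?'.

The 2 known points determine the degree-1 polynomial uniquely.
Write h(t) = at + b. Substituting each data point gives a linear system:
  b = -6
  6a + b = -42
Solving the system yields a = -6, b = -6.
So h(t) = -6t - 6.
Then h(5) = -36.

-36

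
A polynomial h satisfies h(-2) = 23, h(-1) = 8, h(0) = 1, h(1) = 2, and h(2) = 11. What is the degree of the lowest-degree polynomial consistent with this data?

Forward differences of the values at x = -2, -1, 0, 1, 2:
  h  : 23  8  1  2  11
  Δ  : -15  -7  1  9
  Δ^2: 8  8  8
  Δ^3: 0  0
  Δ^4: 0
The second differences are constant (8) and nonzero, while all higher differences vanish, so the minimal degree is 2.

2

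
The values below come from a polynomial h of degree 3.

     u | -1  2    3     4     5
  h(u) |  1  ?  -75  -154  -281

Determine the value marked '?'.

-32

The 4 known points determine the degree-3 polynomial uniquely.
Write h(u) = au^3 + bu^2 + cu + d. Substituting each data point gives a linear system:
  -a + b - c + d = 1
  27a + 9b + 3c + d = -75
  64a + 16b + 4c + d = -154
  125a + 25b + 5c + d = -281
Solving the system yields a = -2, b = 0, c = -5, d = -6.
So h(u) = -2u^3 - 5u - 6.
Then h(2) = -32.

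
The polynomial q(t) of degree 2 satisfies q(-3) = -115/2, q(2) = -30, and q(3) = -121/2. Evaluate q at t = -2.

-28

Using the Lagrange interpolation formula with nodes -3, 2, 3:
  L_0(t) = (t - 2)(t - 3) / 30
  L_1(t) = (t + 3)(t - 3) / -5
  L_2(t) = (t + 3)(t - 2) / 6
Then q(t) = -115/2·L_0(t) - 30·L_1(t) - 121/2·L_2(t).
Expanding and collecting terms gives q(t) = -6t^2 - (1/2)t - 5.
Evaluating at t = -2: q(-2) = -28.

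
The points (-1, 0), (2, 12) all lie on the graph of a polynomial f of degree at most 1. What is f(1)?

8

Write f(u) = au + b. Substituting each data point gives a linear system:
  -a + b = 0
  2a + b = 12
Solving the system yields a = 4, b = 4.
So f(u) = 4u + 4.
Then f(1) = 8.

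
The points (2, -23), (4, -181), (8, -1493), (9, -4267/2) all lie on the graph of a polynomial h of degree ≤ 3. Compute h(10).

Using the Lagrange interpolation formula with nodes 2, 4, 8, 9:
  L_0(t) = (t - 4)(t - 8)(t - 9) / -84
  L_1(t) = (t - 2)(t - 8)(t - 9) / 40
  L_2(t) = (t - 2)(t - 4)(t - 9) / -24
  L_3(t) = (t - 2)(t - 4)(t - 8) / 35
Then h(t) = -23·L_0(t) - 181·L_1(t) - 1493·L_2(t) - 4267/2·L_3(t).
Expanding and collecting terms gives h(t) = -3t³ + (1/2)t² + 2t - 5.
Evaluating at t = 10: h(10) = -2935.

-2935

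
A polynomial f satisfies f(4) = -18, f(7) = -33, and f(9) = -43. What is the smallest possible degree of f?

1

Divided differences on the nodes 4, 7, 9:
  order 0: -18  -33  -43
  order 1: -5  -5
  order 2: 0
The order-1 divided differences are all -5 (nonzero) and every higher order vanishes, so the data lies on a polynomial of degree exactly 1.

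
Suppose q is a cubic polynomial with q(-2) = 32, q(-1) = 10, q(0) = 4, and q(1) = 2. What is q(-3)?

Using the Lagrange interpolation formula with nodes -2, -1, 0, 1:
  L_0(x) = (x + 1)x(x - 1) / -6
  L_1(x) = (x + 2)x(x - 1) / 2
  L_2(x) = (x + 2)(x + 1)(x - 1) / -2
  L_3(x) = (x + 2)(x + 1)x / 6
Then q(x) = 32·L_0(x) + 10·L_1(x) + 4·L_2(x) + 2·L_3(x).
Expanding and collecting terms gives q(x) = -2x^3 + 2x^2 - 2x + 4.
Evaluating at x = -3: q(-3) = 82.

82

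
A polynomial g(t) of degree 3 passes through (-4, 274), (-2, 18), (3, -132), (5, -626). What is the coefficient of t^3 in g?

Write g(t) = at^3 + bt^2 + ct + d. Substituting each data point gives a linear system:
  -64a + 16b - 4c + d = 274
  -8a + 4b - 2c + d = 18
  27a + 9b + 3c + d = -132
  125a + 25b + 5c + d = -626
Solving the system yields a = -5, b = -1, c = 6, d = -6.
So g(t) = -5t³ - t² + 6t - 6.
The leading coefficient is -5.

-5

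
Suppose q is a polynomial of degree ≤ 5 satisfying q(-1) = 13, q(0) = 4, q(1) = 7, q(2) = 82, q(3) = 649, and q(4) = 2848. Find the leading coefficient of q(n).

Write q(n) = an^5 + bn^4 + cn^3 + dn^2 + en + k. Substituting each data point gives a linear system:
  -a + b - c + d - e + k = 13
  k = 4
  a + b + c + d + e + k = 7
  32a + 16b + 8c + 4d + 2e + k = 82
  243a + 81b + 27c + 9d + 3e + k = 649
  1024a + 256b + 64c + 16d + 4e + k = 2848
Solving the system yields a = 3, b = 0, c = -5, d = 6, e = -1, k = 4.
So q(n) = 3n^5 - 5n^3 + 6n^2 - n + 4.
The leading coefficient is 3.

3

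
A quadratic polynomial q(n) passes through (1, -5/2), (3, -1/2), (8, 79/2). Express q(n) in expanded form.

q(n) = n^2 - 3n - 1/2

Write q(n) = an^2 + bn + c. Substituting each data point gives a linear system:
  a + b + c = -5/2
  9a + 3b + c = -1/2
  64a + 8b + c = 79/2
Solving the system yields a = 1, b = -3, c = -1/2.
So q(n) = n² - 3n - 1/2.
Check: q(8) = 79/2. ✓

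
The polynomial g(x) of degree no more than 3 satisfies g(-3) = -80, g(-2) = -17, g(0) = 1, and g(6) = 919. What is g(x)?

Using the Lagrange interpolation formula with nodes -3, -2, 0, 6:
  L_0(x) = (x + 2)x(x - 6) / -27
  L_1(x) = (x + 3)x(x - 6) / 16
  L_2(x) = (x + 3)(x + 2)(x - 6) / -36
  L_3(x) = (x + 3)(x + 2)x / 432
Then g(x) = -80·L_0(x) - 17·L_1(x) + 1·L_2(x) + 919·L_3(x).
Expanding and collecting terms gives g(x) = 4x³ + 2x² - 3x + 1.
Check: g(6) = 919. ✓

g(x) = 4x^3 + 2x^2 - 3x + 1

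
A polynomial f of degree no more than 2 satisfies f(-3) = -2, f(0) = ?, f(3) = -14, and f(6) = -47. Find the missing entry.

The 3 known points determine the degree-2 polynomial uniquely.
Write f(s) = as^2 + bs + c. Substituting each data point gives a linear system:
  9a - 3b + c = -2
  9a + 3b + c = -14
  36a + 6b + c = -47
Solving the system yields a = -1, b = -2, c = 1.
So f(s) = -s² - 2s + 1.
Then f(0) = 1.

1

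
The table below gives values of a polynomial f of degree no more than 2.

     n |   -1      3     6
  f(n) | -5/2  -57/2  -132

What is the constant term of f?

Write f(n) = an^2 + bn + c. Substituting each data point gives a linear system:
  a - b + c = -5/2
  9a + 3b + c = -57/2
  36a + 6b + c = -132
Solving the system yields a = -4, b = 3/2, c = 3.
So f(n) = -4n² + (3/2)n + 3.
The constant term is 3.

3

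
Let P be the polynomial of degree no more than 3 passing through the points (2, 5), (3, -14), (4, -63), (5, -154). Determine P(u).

Write P(u) = au^3 + bu^2 + cu + d. Substituting each data point gives a linear system:
  8a + 4b + 2c + d = 5
  27a + 9b + 3c + d = -14
  64a + 16b + 4c + d = -63
  125a + 25b + 5c + d = -154
Solving the system yields a = -2, b = 3, c = 4, d = 1.
So P(u) = -2u^3 + 3u^2 + 4u + 1.
Check: P(3) = -14. ✓

P(u) = -2u^3 + 3u^2 + 4u + 1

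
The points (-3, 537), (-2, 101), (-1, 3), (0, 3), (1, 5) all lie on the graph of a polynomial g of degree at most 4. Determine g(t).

g(t) = 6t^4 - 4t^3 - 5t^2 + 5t + 3

Using the Lagrange interpolation formula with nodes -3, -2, -1, 0, 1:
  L_0(t) = (t + 2)(t + 1)t(t - 1) / 24
  L_1(t) = (t + 3)(t + 1)t(t - 1) / -6
  L_2(t) = (t + 3)(t + 2)t(t - 1) / 4
  L_3(t) = (t + 3)(t + 2)(t + 1)(t - 1) / -6
  L_4(t) = (t + 3)(t + 2)(t + 1)t / 24
Then g(t) = 537·L_0(t) + 101·L_1(t) + 3·L_2(t) + 3·L_3(t) + 5·L_4(t).
Expanding and collecting terms gives g(t) = 6t^4 - 4t^3 - 5t^2 + 5t + 3.
Check: g(-1) = 3. ✓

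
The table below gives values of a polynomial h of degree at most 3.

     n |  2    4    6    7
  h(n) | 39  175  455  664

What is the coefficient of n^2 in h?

Write h(n) = an^3 + bn^2 + cn + d. Substituting each data point gives a linear system:
  8a + 4b + 2c + d = 39
  64a + 16b + 4c + d = 175
  216a + 36b + 6c + d = 455
  343a + 49b + 7c + d = 664
Solving the system yields a = 1, b = 6, c = 4, d = -1.
So h(n) = n³ + 6n² + 4n - 1.
The coefficient of n^2 is 6.

6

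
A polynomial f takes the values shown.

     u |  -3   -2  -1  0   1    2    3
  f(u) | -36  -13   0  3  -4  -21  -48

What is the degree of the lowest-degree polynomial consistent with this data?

Forward differences of the values at u = -3, -2, -1, 0, 1, 2, 3:
  f  : -36  -13  0  3  -4  -21  -48
  Δ  : 23  13  3  -7  -17  -27
  Δ^2: -10  -10  -10  -10  -10
  Δ^3: 0  0  0  0
  Δ^4: 0  0  0
  Δ^5: 0  0
  Δ^6: 0
The second differences are constant (-10) and nonzero, while all higher differences vanish, so the minimal degree is 2.

2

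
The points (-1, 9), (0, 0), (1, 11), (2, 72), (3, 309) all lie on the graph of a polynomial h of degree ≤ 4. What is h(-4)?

1296

Using the Lagrange interpolation formula with nodes -1, 0, 1, 2, 3:
  L_0(s) = s(s - 1)(s - 2)(s - 3) / 24
  L_1(s) = (s + 1)(s - 1)(s - 2)(s - 3) / -6
  L_2(s) = (s + 1)s(s - 2)(s - 3) / 4
  L_3(s) = (s + 1)s(s - 1)(s - 3) / -6
  L_4(s) = (s + 1)s(s - 1)(s - 2) / 24
Then h(s) = 9·L_0(s) + 0·L_1(s) + 11·L_2(s) + 72·L_3(s) + 309·L_4(s).
Expanding and collecting terms gives h(s) = 4s⁴ - 3s³ + 6s² + 4s.
Evaluating at s = -4: h(-4) = 1296.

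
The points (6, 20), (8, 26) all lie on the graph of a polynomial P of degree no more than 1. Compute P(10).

32

Write P(s) = as + b. Substituting each data point gives a linear system:
  6a + b = 20
  8a + b = 26
Solving the system yields a = 3, b = 2.
So P(s) = 3s + 2.
Then P(10) = 32.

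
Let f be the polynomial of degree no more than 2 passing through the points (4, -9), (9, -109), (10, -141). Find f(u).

f(u) = -2u^2 + 6u - 1

Write f(u) = au^2 + bu + c. Substituting each data point gives a linear system:
  16a + 4b + c = -9
  81a + 9b + c = -109
  100a + 10b + c = -141
Solving the system yields a = -2, b = 6, c = -1.
So f(u) = -2u^2 + 6u - 1.
Check: f(9) = -109. ✓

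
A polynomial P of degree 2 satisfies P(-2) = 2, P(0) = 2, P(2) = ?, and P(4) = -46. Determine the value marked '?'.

The 3 known points determine the degree-2 polynomial uniquely.
Write P(s) = as^2 + bs + c. Substituting each data point gives a linear system:
  4a - 2b + c = 2
  c = 2
  16a + 4b + c = -46
Solving the system yields a = -2, b = -4, c = 2.
So P(s) = -2s^2 - 4s + 2.
Then P(2) = -14.

-14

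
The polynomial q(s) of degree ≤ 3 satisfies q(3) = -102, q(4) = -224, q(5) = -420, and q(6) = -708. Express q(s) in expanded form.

Write q(s) = as^3 + bs^2 + cs + d. Substituting each data point gives a linear system:
  27a + 9b + 3c + d = -102
  64a + 16b + 4c + d = -224
  125a + 25b + 5c + d = -420
  216a + 36b + 6c + d = -708
Solving the system yields a = -3, b = -1, c = -4, d = 0.
So q(s) = -3s^3 - s^2 - 4s.
Check: q(4) = -224. ✓

q(s) = -3s^3 - s^2 - 4s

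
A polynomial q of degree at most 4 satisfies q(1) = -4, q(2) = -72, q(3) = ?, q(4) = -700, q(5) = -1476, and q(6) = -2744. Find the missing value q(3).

The 5 known points determine the degree-4 polynomial uniquely.
Write q(u) = au^4 + bu^3 + cu^2 + du + e. Substituting each data point gives a linear system:
  a + b + c + d + e = -4
  16a + 8b + 4c + 2d + e = -72
  256a + 64b + 16c + 4d + e = -700
  625a + 125b + 25c + 5d + e = -1476
  1296a + 216b + 36c + 6d + e = -2744
Solving the system yields a = -1, b = -6, c = -5, d = 4, e = 4.
So q(u) = -u⁴ - 6u³ - 5u² + 4u + 4.
Then q(3) = -272.

-272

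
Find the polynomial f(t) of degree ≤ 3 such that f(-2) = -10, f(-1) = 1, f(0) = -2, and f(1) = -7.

Write f(t) = at^3 + bt^2 + ct + d. Substituting each data point gives a linear system:
  -8a + 4b - 2c + d = -10
  -a + b - c + d = 1
  d = -2
  a + b + c + d = -7
Solving the system yields a = 2, b = -1, c = -6, d = -2.
So f(t) = 2t^3 - t^2 - 6t - 2.
Check: f(-1) = 1. ✓

f(t) = 2t^3 - t^2 - 6t - 2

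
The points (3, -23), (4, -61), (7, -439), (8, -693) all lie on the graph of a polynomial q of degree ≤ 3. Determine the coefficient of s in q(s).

Write q(s) = as^3 + bs^2 + cs + d. Substituting each data point gives a linear system:
  27a + 9b + 3c + d = -23
  64a + 16b + 4c + d = -61
  343a + 49b + 7c + d = -439
  512a + 64b + 8c + d = -693
Solving the system yields a = -2, b = 6, c = -6, d = -5.
So q(s) = -2s³ + 6s² - 6s - 5.
The coefficient of s is -6.

-6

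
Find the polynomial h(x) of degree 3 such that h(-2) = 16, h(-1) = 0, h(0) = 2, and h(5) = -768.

Write h(x) = ax^3 + bx^2 + cx + d. Substituting each data point gives a linear system:
  -8a + 4b - 2c + d = 16
  -a + b - c + d = 0
  d = 2
  125a + 25b + 5c + d = -768
Solving the system yields a = -5, b = -6, c = 1, d = 2.
So h(x) = -5x^3 - 6x^2 + x + 2.
Check: h(0) = 2. ✓

h(x) = -5x^3 - 6x^2 + x + 2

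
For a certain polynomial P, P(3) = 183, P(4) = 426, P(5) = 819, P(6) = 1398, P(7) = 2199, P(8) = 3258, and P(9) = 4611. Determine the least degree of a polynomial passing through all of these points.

Forward differences of the values at n = 3, 4, 5, 6, 7, 8, 9:
  P  : 183  426  819  1398  2199  3258  4611
  Δ  : 243  393  579  801  1059  1353
  Δ^2: 150  186  222  258  294
  Δ^3: 36  36  36  36
  Δ^4: 0  0  0
  Δ^5: 0  0
  Δ^6: 0
The third differences are constant (36) and nonzero, while all higher differences vanish, so the minimal degree is 3.

3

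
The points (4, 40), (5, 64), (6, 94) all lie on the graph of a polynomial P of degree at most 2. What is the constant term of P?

4

Write P(s) = as^2 + bs + c. Substituting each data point gives a linear system:
  16a + 4b + c = 40
  25a + 5b + c = 64
  36a + 6b + c = 94
Solving the system yields a = 3, b = -3, c = 4.
So P(s) = 3s^2 - 3s + 4.
The constant term is 4.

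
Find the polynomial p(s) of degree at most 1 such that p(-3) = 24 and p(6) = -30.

p(s) = -6s + 6

Using the Lagrange interpolation formula with nodes -3, 6:
  L_0(s) = (s - 6) / -9
  L_1(s) = (s + 3) / 9
Then p(s) = 24·L_0(s) - 30·L_1(s).
Expanding and collecting terms gives p(s) = -6s + 6.
Check: p(6) = -30. ✓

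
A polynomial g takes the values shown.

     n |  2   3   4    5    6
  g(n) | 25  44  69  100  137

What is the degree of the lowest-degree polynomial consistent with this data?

Forward differences of the values at n = 2, 3, 4, 5, 6:
  g  : 25  44  69  100  137
  Δ  : 19  25  31  37
  Δ^2: 6  6  6
  Δ^3: 0  0
  Δ^4: 0
The second differences are constant (6) and nonzero, while all higher differences vanish, so the minimal degree is 2.

2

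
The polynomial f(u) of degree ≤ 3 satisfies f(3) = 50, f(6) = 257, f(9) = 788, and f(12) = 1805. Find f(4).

93

Using the Lagrange interpolation formula with nodes 3, 6, 9, 12:
  L_0(u) = (u - 6)(u - 9)(u - 12) / -162
  L_1(u) = (u - 3)(u - 9)(u - 12) / 54
  L_2(u) = (u - 3)(u - 6)(u - 12) / -54
  L_3(u) = (u - 3)(u - 6)(u - 9) / 162
Then f(u) = 50·L_0(u) + 257·L_1(u) + 788·L_2(u) + 1805·L_3(u).
Expanding and collecting terms gives f(u) = u^3 + 6u + 5.
Evaluating at u = 4: f(4) = 93.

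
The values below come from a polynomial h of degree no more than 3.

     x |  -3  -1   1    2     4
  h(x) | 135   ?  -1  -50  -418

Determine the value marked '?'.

7

The 4 known points determine the degree-3 polynomial uniquely.
Write h(x) = ax^3 + bx^2 + cx + d. Substituting each data point gives a linear system:
  -27a + 9b - 3c + d = 135
  a + b + c + d = -1
  8a + 4b + 2c + d = -50
  64a + 16b + 4c + d = -418
Solving the system yields a = -6, b = -3, c = 2, d = 6.
So h(x) = -6x³ - 3x² + 2x + 6.
Then h(-1) = 7.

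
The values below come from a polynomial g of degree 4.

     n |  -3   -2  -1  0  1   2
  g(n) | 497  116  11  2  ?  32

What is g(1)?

The 5 known points determine the degree-4 polynomial uniquely.
Write g(n) = an^4 + bn^3 + cn^2 + dn + e. Substituting each data point gives a linear system:
  81a - 27b + 9c - 3d + e = 497
  16a - 8b + 4c - 2d + e = 116
  a - b + c - d + e = 11
  e = 2
  16a + 8b + 4c + 2d + e = 32
Solving the system yields a = 4, b = -6, c = 2, d = 3, e = 2.
So g(n) = 4n⁴ - 6n³ + 2n² + 3n + 2.
Then g(1) = 5.

5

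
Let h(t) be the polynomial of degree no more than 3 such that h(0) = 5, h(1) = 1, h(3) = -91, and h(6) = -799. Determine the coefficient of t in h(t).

-2

Write h(t) = at^3 + bt^2 + ct + d. Substituting each data point gives a linear system:
  d = 5
  a + b + c + d = 1
  27a + 9b + 3c + d = -91
  216a + 36b + 6c + d = -799
Solving the system yields a = -4, b = 2, c = -2, d = 5.
So h(t) = -4t³ + 2t² - 2t + 5.
The coefficient of t is -2.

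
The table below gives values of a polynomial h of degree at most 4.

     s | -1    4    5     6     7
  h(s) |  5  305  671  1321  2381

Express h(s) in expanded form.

Using the Lagrange interpolation formula with nodes -1, 4, 5, 6, 7:
  L_0(s) = (s - 4)(s - 5)(s - 6)(s - 7) / 1680
  L_1(s) = (s + 1)(s - 5)(s - 6)(s - 7) / -30
  L_2(s) = (s + 1)(s - 4)(s - 6)(s - 7) / 12
  L_3(s) = (s + 1)(s - 4)(s - 5)(s - 7) / -14
  L_4(s) = (s + 1)(s - 4)(s - 5)(s - 6) / 48
Then h(s) = 5·L_0(s) + 305·L_1(s) + 671·L_2(s) + 1321·L_3(s) + 2381·L_4(s).
Expanding and collecting terms gives h(s) = s^4 - s^3 + 6s^2 + 4s + 1.
Check: h(5) = 671. ✓

h(s) = s^4 - s^3 + 6s^2 + 4s + 1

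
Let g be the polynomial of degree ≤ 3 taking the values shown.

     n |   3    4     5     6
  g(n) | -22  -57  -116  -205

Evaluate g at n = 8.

Forward differences of the values at n = 3, 4, 5, 6:
  g  : -22  -57  -116  -205
  Δ  : -35  -59  -89
  Δ^2: -24  -30
  Δ^3: -6
The third differences are constant, confirming degree 3.
Interpolating (Newton forward form) and evaluating at n = 8 gives g(8) = -497.

-497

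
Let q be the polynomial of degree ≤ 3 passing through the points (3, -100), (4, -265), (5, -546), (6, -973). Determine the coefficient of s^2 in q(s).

Write q(s) = as^3 + bs^2 + cs + d. Substituting each data point gives a linear system:
  27a + 9b + 3c + d = -100
  64a + 16b + 4c + d = -265
  125a + 25b + 5c + d = -546
  216a + 36b + 6c + d = -973
Solving the system yields a = -5, b = 2, c = 6, d = -1.
So q(s) = -5s^3 + 2s^2 + 6s - 1.
The coefficient of s^2 is 2.

2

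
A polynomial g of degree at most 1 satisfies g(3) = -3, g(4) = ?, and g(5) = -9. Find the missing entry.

On equispaced nodes a degree-1 polynomial has vanishing second forward difference, so
  g(3) - 2·g(4) + g(5) = 0.
Substituting the known values and solving for g(4):
  -2·g(4) = 12
  g(4) = -6.

-6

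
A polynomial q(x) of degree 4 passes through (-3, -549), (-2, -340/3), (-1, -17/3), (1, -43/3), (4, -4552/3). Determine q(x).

q(x) = -6x^4 + (5/3)x^3 - 4x^2 - 6x

Write q(x) = ax^4 + bx^3 + cx^2 + dx + e. Substituting each data point gives a linear system:
  81a - 27b + 9c - 3d + e = -549
  16a - 8b + 4c - 2d + e = -340/3
  a - b + c - d + e = -17/3
  a + b + c + d + e = -43/3
  256a + 64b + 16c + 4d + e = -4552/3
Solving the system yields a = -6, b = 5/3, c = -4, d = -6, e = 0.
So q(x) = -6x^4 + (5/3)x^3 - 4x^2 - 6x.
Check: q(4) = -4552/3. ✓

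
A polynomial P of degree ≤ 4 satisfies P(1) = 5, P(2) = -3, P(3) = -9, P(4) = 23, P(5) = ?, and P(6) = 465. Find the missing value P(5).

153

The 5 known points determine the degree-4 polynomial uniquely.
Write P(t) = at^4 + bt^3 + ct^2 + dt + e. Substituting each data point gives a linear system:
  a + b + c + d + e = 5
  16a + 8b + 4c + 2d + e = -3
  81a + 27b + 9c + 3d + e = -9
  256a + 64b + 16c + 4d + e = 23
  1296a + 216b + 36c + 6d + e = 465
Solving the system yields a = 1, b = -4, c = 0, d = 5, e = 3.
So P(t) = t^4 - 4t^3 + 5t + 3.
Then P(5) = 153.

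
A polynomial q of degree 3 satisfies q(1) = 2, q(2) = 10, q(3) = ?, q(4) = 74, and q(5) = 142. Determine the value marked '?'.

The 4 known points determine the degree-3 polynomial uniquely.
Write q(x) = ax^3 + bx^2 + cx + d. Substituting each data point gives a linear system:
  a + b + c + d = 2
  8a + 4b + 2c + d = 10
  64a + 16b + 4c + d = 74
  125a + 25b + 5c + d = 142
Solving the system yields a = 1, b = 1, c = -2, d = 2.
So q(x) = x^3 + x^2 - 2x + 2.
Then q(3) = 32.

32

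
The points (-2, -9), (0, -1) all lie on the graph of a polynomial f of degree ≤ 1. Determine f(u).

Using the Lagrange interpolation formula with nodes -2, 0:
  L_0(u) = u / -2
  L_1(u) = (u + 2) / 2
Then f(u) = -9·L_0(u) - 1·L_1(u).
Expanding and collecting terms gives f(u) = 4u - 1.
Check: f(-2) = -9. ✓

f(u) = 4u - 1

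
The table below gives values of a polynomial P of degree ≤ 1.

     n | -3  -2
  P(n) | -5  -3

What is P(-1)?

-1

Using the Lagrange interpolation formula with nodes -3, -2:
  L_0(n) = (n + 2) / -1
  L_1(n) = (n + 3) / 1
Then P(n) = -5·L_0(n) - 3·L_1(n).
Expanding and collecting terms gives P(n) = 2n + 1.
Evaluating at n = -1: P(-1) = -1.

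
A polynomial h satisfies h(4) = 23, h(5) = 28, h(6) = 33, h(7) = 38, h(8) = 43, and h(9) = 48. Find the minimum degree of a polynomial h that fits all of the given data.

1

Forward differences of the values at u = 4, 5, 6, 7, 8, 9:
  h  : 23  28  33  38  43  48
  Δ  : 5  5  5  5  5
  Δ^2: 0  0  0  0
  Δ^3: 0  0  0
  Δ^4: 0  0
  Δ^5: 0
The first differences are constant (5) and nonzero, while all higher differences vanish, so the minimal degree is 1.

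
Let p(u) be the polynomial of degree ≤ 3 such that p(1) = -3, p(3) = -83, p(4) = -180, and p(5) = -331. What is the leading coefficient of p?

-2

Write p(u) = au^3 + bu^2 + cu + d. Substituting each data point gives a linear system:
  a + b + c + d = -3
  27a + 9b + 3c + d = -83
  64a + 16b + 4c + d = -180
  125a + 25b + 5c + d = -331
Solving the system yields a = -2, b = -3, c = -2, d = 4.
So p(u) = -2u^3 - 3u^2 - 2u + 4.
The leading coefficient is -2.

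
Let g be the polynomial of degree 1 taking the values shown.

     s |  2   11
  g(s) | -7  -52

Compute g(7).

-32

Using the Lagrange interpolation formula with nodes 2, 11:
  L_0(s) = (s - 11) / -9
  L_1(s) = (s - 2) / 9
Then g(s) = -7·L_0(s) - 52·L_1(s).
Expanding and collecting terms gives g(s) = -5s + 3.
Evaluating at s = 7: g(7) = -32.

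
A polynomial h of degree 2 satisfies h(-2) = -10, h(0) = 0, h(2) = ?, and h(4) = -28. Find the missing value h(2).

The 3 known points determine the degree-2 polynomial uniquely.
Write h(x) = ax^2 + bx + c. Substituting each data point gives a linear system:
  4a - 2b + c = -10
  c = 0
  16a + 4b + c = -28
Solving the system yields a = -2, b = 1, c = 0.
So h(x) = -2x^2 + x.
Then h(2) = -6.

-6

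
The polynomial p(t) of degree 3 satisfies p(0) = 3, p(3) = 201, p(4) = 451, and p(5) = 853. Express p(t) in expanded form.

Write p(t) = at^3 + bt^2 + ct + d. Substituting each data point gives a linear system:
  d = 3
  27a + 9b + 3c + d = 201
  64a + 16b + 4c + d = 451
  125a + 25b + 5c + d = 853
Solving the system yields a = 6, b = 4, c = 0, d = 3.
So p(t) = 6t³ + 4t² + 3.
Check: p(4) = 451. ✓

p(t) = 6t^3 + 4t^2 + 3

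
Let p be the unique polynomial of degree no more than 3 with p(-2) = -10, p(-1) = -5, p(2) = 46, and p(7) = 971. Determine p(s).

Write p(s) = as^3 + bs^2 + cs + d. Substituting each data point gives a linear system:
  -8a + 4b - 2c + d = -10
  -a + b - c + d = -5
  8a + 4b + 2c + d = 46
  343a + 49b + 7c + d = 971
Solving the system yields a = 2, b = 5, c = 6, d = -2.
So p(s) = 2s³ + 5s² + 6s - 2.
Check: p(-2) = -10. ✓

p(s) = 2s^3 + 5s^2 + 6s - 2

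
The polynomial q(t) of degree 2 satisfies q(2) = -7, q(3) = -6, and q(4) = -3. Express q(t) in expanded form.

q(t) = t^2 - 4t - 3

Write q(t) = at^2 + bt + c. Substituting each data point gives a linear system:
  4a + 2b + c = -7
  9a + 3b + c = -6
  16a + 4b + c = -3
Solving the system yields a = 1, b = -4, c = -3.
So q(t) = t² - 4t - 3.
Check: q(4) = -3. ✓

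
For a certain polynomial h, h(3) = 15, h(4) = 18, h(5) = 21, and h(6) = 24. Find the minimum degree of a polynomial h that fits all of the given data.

1

Forward differences of the values at u = 3, 4, 5, 6:
  h  : 15  18  21  24
  Δ  : 3  3  3
  Δ^2: 0  0
  Δ^3: 0
The first differences are constant (3) and nonzero, while all higher differences vanish, so the minimal degree is 1.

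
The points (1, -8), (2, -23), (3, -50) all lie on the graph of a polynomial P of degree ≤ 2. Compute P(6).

Write P(t) = at^2 + bt + c. Substituting each data point gives a linear system:
  a + b + c = -8
  4a + 2b + c = -23
  9a + 3b + c = -50
Solving the system yields a = -6, b = 3, c = -5.
So P(t) = -6t² + 3t - 5.
Then P(6) = -203.

-203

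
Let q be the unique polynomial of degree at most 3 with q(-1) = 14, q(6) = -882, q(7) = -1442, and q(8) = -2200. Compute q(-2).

Using the Lagrange interpolation formula with nodes -1, 6, 7, 8:
  L_0(n) = (n - 6)(n - 7)(n - 8) / -504
  L_1(n) = (n + 1)(n - 7)(n - 8) / 14
  L_2(n) = (n + 1)(n - 6)(n - 8) / -8
  L_3(n) = (n + 1)(n - 6)(n - 7) / 18
Then q(n) = 14·L_0(n) - 882·L_1(n) - 1442·L_2(n) - 2200·L_3(n).
Expanding and collecting terms gives q(n) = -5n³ + 6n² - 3n.
Evaluating at n = -2: q(-2) = 70.

70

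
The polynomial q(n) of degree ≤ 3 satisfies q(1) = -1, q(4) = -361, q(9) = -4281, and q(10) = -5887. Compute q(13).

-12997

Using the Lagrange interpolation formula with nodes 1, 4, 9, 10:
  L_0(n) = (n - 4)(n - 9)(n - 10) / -216
  L_1(n) = (n - 1)(n - 9)(n - 10) / 90
  L_2(n) = (n - 1)(n - 4)(n - 10) / -40
  L_3(n) = (n - 1)(n - 4)(n - 9) / 54
Then q(n) = -1·L_0(n) - 361·L_1(n) - 4281·L_2(n) - 5887·L_3(n).
Expanding and collecting terms gives q(n) = -6n^3 + n^2 + n + 3.
Evaluating at n = 13: q(13) = -12997.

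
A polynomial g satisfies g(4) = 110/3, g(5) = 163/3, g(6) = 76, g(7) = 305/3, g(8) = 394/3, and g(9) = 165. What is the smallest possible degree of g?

Forward differences of the values at t = 4, 5, 6, 7, 8, 9:
  g  : 110/3  163/3  76  305/3  394/3  165
  Δ  : 53/3  65/3  77/3  89/3  101/3
  Δ^2: 4  4  4  4
  Δ^3: 0  0  0
  Δ^4: 0  0
  Δ^5: 0
The second differences are constant (4) and nonzero, while all higher differences vanish, so the minimal degree is 2.

2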